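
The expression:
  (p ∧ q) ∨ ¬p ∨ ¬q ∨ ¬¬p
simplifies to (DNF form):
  True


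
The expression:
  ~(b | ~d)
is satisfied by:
  {d: True, b: False}


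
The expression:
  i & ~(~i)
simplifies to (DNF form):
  i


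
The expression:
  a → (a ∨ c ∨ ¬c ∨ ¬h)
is always true.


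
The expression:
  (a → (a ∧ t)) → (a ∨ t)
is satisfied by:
  {a: True, t: True}
  {a: True, t: False}
  {t: True, a: False}


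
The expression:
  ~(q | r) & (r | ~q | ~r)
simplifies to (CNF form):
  ~q & ~r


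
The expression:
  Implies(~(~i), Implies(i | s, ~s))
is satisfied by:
  {s: False, i: False}
  {i: True, s: False}
  {s: True, i: False}


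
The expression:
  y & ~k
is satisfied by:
  {y: True, k: False}


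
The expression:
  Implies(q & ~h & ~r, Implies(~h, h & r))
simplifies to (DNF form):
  h | r | ~q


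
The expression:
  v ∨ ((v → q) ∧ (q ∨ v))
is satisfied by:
  {q: True, v: True}
  {q: True, v: False}
  {v: True, q: False}


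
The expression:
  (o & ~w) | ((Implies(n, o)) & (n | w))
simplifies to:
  o | (w & ~n)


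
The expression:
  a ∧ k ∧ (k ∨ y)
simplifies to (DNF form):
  a ∧ k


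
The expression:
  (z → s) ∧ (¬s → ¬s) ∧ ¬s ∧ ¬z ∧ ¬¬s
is never true.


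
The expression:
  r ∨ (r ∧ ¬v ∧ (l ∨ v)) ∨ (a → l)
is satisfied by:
  {r: True, l: True, a: False}
  {r: True, l: False, a: False}
  {l: True, r: False, a: False}
  {r: False, l: False, a: False}
  {r: True, a: True, l: True}
  {r: True, a: True, l: False}
  {a: True, l: True, r: False}


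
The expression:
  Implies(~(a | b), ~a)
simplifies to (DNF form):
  True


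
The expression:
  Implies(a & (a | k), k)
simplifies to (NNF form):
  k | ~a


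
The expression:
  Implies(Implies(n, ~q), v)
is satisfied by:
  {q: True, v: True, n: True}
  {q: True, v: True, n: False}
  {v: True, n: True, q: False}
  {v: True, n: False, q: False}
  {q: True, n: True, v: False}


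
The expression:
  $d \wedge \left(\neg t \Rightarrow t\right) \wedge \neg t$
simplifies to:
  $\text{False}$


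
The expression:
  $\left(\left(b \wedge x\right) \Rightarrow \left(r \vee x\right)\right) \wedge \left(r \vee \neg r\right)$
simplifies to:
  $\text{True}$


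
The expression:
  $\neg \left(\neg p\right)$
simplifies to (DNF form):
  $p$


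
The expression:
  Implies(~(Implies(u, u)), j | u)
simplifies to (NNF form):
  True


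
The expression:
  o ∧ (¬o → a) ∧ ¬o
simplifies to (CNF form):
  False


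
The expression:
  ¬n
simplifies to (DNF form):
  ¬n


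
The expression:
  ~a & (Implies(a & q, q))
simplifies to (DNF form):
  ~a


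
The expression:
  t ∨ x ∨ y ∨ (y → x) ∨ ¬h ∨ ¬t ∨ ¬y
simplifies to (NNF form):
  True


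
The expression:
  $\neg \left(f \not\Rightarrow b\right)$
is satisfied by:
  {b: True, f: False}
  {f: False, b: False}
  {f: True, b: True}


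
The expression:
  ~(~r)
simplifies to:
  r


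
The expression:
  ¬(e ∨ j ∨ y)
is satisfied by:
  {e: False, j: False, y: False}


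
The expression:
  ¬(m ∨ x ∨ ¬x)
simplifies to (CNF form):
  False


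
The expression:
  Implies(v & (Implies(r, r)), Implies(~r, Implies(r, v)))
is always true.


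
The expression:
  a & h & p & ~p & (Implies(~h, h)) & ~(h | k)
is never true.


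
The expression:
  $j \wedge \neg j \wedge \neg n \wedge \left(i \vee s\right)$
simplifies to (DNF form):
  $\text{False}$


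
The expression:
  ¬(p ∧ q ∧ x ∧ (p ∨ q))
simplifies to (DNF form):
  ¬p ∨ ¬q ∨ ¬x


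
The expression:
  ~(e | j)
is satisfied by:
  {e: False, j: False}


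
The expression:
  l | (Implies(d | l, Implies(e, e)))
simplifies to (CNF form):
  True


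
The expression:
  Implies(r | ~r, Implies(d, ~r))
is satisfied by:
  {d: False, r: False}
  {r: True, d: False}
  {d: True, r: False}


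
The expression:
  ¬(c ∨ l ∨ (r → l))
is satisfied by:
  {r: True, l: False, c: False}


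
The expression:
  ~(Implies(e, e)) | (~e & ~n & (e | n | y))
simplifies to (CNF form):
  y & ~e & ~n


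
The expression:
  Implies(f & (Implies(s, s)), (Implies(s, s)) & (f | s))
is always true.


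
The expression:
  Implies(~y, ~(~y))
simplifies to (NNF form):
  y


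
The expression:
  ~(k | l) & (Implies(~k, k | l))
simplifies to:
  False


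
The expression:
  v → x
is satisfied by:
  {x: True, v: False}
  {v: False, x: False}
  {v: True, x: True}


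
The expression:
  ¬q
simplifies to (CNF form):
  ¬q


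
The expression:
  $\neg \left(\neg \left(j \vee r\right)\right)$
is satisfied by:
  {r: True, j: True}
  {r: True, j: False}
  {j: True, r: False}


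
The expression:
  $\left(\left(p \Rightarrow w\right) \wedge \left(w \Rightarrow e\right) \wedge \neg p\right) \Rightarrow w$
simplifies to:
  $p \vee w$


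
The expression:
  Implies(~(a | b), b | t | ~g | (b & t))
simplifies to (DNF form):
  a | b | t | ~g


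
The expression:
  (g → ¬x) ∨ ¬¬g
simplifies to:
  True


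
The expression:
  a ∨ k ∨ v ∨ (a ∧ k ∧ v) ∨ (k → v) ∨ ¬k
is always true.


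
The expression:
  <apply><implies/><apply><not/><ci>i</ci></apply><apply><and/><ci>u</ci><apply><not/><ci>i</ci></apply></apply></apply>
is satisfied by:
  {i: True, u: True}
  {i: True, u: False}
  {u: True, i: False}


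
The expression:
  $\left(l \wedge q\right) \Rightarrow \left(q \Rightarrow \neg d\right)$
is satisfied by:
  {l: False, q: False, d: False}
  {d: True, l: False, q: False}
  {q: True, l: False, d: False}
  {d: True, q: True, l: False}
  {l: True, d: False, q: False}
  {d: True, l: True, q: False}
  {q: True, l: True, d: False}


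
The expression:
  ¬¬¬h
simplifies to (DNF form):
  ¬h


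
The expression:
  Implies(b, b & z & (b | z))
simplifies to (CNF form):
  z | ~b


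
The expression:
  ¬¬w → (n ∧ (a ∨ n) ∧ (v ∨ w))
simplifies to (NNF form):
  n ∨ ¬w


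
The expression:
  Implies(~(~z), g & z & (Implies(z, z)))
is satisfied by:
  {g: True, z: False}
  {z: False, g: False}
  {z: True, g: True}


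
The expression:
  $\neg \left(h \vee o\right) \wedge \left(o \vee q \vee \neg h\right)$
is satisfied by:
  {o: False, h: False}


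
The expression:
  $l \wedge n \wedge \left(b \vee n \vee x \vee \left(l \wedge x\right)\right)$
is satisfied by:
  {n: True, l: True}


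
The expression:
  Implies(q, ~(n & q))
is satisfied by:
  {q: False, n: False}
  {n: True, q: False}
  {q: True, n: False}


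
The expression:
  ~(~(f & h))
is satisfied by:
  {h: True, f: True}


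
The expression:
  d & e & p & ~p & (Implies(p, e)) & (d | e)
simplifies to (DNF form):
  False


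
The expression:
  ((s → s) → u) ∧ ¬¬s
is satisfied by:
  {u: True, s: True}


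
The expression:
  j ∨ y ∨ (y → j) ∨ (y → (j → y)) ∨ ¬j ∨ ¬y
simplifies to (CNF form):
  True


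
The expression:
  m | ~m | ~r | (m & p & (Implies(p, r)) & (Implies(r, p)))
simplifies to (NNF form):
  True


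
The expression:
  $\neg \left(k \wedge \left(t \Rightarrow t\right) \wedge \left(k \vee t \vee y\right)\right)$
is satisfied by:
  {k: False}


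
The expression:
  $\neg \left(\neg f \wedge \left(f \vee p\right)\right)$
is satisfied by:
  {f: True, p: False}
  {p: False, f: False}
  {p: True, f: True}


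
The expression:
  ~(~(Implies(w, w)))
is always true.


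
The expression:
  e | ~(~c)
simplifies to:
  c | e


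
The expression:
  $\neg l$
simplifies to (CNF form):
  $\neg l$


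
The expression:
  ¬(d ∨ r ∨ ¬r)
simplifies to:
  False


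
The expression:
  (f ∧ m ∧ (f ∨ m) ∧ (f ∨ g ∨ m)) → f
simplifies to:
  True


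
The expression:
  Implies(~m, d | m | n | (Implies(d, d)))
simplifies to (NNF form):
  True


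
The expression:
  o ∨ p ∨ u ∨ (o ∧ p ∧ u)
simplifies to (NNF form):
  o ∨ p ∨ u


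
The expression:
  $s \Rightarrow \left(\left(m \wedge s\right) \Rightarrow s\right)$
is always true.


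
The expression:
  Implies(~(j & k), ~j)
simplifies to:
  k | ~j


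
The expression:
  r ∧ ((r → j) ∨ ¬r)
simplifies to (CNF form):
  j ∧ r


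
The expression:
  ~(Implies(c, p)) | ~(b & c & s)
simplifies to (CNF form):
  ~b | ~c | ~p | ~s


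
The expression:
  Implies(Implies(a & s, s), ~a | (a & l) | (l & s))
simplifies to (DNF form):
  l | ~a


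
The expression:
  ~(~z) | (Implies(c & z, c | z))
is always true.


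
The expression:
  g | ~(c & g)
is always true.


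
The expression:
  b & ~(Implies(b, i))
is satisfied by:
  {b: True, i: False}


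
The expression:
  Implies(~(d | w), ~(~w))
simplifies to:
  d | w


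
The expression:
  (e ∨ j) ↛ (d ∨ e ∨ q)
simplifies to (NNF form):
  j ∧ ¬d ∧ ¬e ∧ ¬q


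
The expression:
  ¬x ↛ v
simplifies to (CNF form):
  v ∨ ¬x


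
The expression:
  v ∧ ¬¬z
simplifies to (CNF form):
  v ∧ z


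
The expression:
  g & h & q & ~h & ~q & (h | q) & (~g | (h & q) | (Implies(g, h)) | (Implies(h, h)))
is never true.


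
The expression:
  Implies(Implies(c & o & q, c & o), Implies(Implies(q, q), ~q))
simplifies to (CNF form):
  ~q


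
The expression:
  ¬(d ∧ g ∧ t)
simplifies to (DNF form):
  ¬d ∨ ¬g ∨ ¬t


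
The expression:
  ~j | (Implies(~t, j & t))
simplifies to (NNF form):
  t | ~j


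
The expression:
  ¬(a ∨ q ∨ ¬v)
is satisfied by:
  {v: True, q: False, a: False}


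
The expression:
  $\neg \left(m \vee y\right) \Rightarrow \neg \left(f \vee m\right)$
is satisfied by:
  {y: True, m: True, f: False}
  {y: True, m: False, f: False}
  {m: True, y: False, f: False}
  {y: False, m: False, f: False}
  {f: True, y: True, m: True}
  {f: True, y: True, m: False}
  {f: True, m: True, y: False}


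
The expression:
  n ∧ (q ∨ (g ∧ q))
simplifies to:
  n ∧ q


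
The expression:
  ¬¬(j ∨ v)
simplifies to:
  j ∨ v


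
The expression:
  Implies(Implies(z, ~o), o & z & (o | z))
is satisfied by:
  {z: True, o: True}


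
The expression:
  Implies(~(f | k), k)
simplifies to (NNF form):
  f | k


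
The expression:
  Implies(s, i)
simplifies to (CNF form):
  i | ~s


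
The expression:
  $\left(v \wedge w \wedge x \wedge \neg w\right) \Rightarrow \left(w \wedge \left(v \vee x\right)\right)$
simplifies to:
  $\text{True}$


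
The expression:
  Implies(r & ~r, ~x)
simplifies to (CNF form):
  True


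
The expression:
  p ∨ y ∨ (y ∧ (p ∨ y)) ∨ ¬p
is always true.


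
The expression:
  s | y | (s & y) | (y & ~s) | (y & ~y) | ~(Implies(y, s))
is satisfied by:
  {y: True, s: True}
  {y: True, s: False}
  {s: True, y: False}


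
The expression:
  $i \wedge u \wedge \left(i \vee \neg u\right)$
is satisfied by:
  {i: True, u: True}


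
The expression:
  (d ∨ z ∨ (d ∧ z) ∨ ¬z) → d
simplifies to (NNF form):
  d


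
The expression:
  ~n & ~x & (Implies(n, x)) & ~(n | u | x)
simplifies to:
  ~n & ~u & ~x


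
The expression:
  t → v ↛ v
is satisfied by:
  {t: False}


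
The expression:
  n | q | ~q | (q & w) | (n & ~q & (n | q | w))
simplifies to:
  True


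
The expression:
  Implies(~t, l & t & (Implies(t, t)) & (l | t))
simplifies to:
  t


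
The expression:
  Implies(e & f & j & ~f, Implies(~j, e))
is always true.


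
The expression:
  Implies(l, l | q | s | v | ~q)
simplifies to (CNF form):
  True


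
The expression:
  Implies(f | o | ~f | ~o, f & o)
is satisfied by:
  {f: True, o: True}


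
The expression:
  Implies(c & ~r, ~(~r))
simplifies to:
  r | ~c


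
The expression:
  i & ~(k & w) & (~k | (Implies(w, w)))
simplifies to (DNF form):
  (i & ~k) | (i & ~w)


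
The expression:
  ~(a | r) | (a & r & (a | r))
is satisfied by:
  {r: False, a: False}
  {a: True, r: True}


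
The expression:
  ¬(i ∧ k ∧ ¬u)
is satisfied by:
  {u: True, k: False, i: False}
  {k: False, i: False, u: False}
  {i: True, u: True, k: False}
  {i: True, k: False, u: False}
  {u: True, k: True, i: False}
  {k: True, u: False, i: False}
  {i: True, k: True, u: True}


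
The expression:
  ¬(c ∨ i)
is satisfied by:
  {i: False, c: False}


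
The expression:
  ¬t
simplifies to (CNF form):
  ¬t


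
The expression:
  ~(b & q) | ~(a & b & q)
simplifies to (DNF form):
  ~a | ~b | ~q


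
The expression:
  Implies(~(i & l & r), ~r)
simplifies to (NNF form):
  ~r | (i & l)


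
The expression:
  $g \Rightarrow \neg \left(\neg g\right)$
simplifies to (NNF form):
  $\text{True}$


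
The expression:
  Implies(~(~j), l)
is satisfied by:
  {l: True, j: False}
  {j: False, l: False}
  {j: True, l: True}


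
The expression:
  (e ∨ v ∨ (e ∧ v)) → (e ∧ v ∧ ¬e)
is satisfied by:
  {v: False, e: False}


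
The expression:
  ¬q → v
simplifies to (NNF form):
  q ∨ v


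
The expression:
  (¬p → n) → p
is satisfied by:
  {p: True, n: False}
  {n: False, p: False}
  {n: True, p: True}


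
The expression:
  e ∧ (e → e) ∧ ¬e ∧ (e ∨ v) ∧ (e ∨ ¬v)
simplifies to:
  False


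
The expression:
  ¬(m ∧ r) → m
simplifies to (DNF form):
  m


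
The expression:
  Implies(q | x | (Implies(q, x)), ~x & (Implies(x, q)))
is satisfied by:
  {x: False}


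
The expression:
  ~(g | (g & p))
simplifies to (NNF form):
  ~g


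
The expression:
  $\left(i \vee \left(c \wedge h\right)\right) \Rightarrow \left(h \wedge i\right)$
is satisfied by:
  {c: False, i: False, h: False}
  {h: True, c: False, i: False}
  {c: True, h: False, i: False}
  {i: True, h: True, c: False}
  {i: True, h: True, c: True}


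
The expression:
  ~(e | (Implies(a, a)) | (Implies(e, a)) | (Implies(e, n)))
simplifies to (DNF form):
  False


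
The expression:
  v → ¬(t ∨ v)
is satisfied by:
  {v: False}


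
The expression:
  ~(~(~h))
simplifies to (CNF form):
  ~h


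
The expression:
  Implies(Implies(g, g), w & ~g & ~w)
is never true.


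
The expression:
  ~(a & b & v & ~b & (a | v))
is always true.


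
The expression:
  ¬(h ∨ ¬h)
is never true.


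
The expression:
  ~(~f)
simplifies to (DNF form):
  f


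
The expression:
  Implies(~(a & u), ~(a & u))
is always true.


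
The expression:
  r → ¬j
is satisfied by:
  {r: False, j: False}
  {j: True, r: False}
  {r: True, j: False}


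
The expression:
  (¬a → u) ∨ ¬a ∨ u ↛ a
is always true.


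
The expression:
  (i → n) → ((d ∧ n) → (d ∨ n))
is always true.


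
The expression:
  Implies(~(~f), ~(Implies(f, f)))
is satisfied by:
  {f: False}


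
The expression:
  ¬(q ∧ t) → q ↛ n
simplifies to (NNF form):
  q ∧ (t ∨ ¬n)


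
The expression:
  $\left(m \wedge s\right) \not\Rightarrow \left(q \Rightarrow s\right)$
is never true.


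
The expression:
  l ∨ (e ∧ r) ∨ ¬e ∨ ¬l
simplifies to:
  True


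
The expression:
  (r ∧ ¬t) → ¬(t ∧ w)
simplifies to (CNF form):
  True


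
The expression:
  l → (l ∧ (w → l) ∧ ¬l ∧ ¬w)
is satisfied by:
  {l: False}


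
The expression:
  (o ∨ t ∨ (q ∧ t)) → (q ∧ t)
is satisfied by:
  {q: True, o: False, t: False}
  {q: False, o: False, t: False}
  {t: True, q: True, o: False}
  {t: True, o: True, q: True}


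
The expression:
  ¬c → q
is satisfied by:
  {q: True, c: True}
  {q: True, c: False}
  {c: True, q: False}


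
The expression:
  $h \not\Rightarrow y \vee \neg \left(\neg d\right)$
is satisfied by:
  {d: True, h: True, y: False}
  {d: True, y: False, h: False}
  {d: True, h: True, y: True}
  {d: True, y: True, h: False}
  {h: True, y: False, d: False}


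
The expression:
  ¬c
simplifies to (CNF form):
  ¬c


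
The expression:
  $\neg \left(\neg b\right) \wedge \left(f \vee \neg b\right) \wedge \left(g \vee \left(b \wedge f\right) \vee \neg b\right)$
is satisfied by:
  {b: True, f: True}


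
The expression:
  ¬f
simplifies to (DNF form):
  ¬f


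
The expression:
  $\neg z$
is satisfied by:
  {z: False}


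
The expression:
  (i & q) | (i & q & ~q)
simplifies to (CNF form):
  i & q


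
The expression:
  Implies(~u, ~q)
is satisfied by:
  {u: True, q: False}
  {q: False, u: False}
  {q: True, u: True}


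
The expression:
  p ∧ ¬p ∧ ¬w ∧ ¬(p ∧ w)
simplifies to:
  False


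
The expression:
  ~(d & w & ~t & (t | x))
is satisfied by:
  {t: True, w: False, x: False, d: False}
  {d: False, w: False, t: False, x: False}
  {d: True, t: True, w: False, x: False}
  {d: True, w: False, t: False, x: False}
  {x: True, t: True, d: False, w: False}
  {x: True, d: False, w: False, t: False}
  {x: True, d: True, t: True, w: False}
  {x: True, d: True, w: False, t: False}
  {t: True, w: True, x: False, d: False}
  {w: True, x: False, t: False, d: False}
  {d: True, w: True, t: True, x: False}
  {d: True, w: True, x: False, t: False}
  {t: True, w: True, x: True, d: False}
  {w: True, x: True, d: False, t: False}
  {d: True, w: True, x: True, t: True}


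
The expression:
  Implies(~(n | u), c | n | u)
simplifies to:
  c | n | u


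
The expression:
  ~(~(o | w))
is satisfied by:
  {o: True, w: True}
  {o: True, w: False}
  {w: True, o: False}


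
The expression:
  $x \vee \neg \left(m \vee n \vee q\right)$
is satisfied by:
  {x: True, q: False, n: False, m: False}
  {x: True, m: True, q: False, n: False}
  {x: True, n: True, q: False, m: False}
  {x: True, m: True, n: True, q: False}
  {x: True, q: True, n: False, m: False}
  {x: True, m: True, q: True, n: False}
  {x: True, n: True, q: True, m: False}
  {x: True, m: True, n: True, q: True}
  {m: False, q: False, n: False, x: False}


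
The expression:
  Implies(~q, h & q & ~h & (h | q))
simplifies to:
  q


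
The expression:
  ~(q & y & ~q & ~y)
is always true.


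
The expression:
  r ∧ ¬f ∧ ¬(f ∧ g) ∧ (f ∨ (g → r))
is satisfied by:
  {r: True, f: False}


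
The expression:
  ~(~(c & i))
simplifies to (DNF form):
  c & i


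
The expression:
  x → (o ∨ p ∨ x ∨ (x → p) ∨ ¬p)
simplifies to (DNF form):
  True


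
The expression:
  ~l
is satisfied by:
  {l: False}


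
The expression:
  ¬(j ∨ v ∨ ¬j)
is never true.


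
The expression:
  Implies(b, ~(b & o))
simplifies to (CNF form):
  ~b | ~o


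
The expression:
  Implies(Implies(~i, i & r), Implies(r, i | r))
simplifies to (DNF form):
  True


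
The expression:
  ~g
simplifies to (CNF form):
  ~g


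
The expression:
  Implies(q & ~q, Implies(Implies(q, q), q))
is always true.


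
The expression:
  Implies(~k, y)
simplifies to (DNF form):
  k | y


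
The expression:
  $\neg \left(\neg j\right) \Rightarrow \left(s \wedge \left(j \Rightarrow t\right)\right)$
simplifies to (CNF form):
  $\left(s \vee \neg j\right) \wedge \left(t \vee \neg j\right)$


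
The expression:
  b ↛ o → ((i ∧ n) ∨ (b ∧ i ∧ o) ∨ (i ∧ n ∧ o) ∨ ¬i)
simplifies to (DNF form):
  n ∨ o ∨ ¬b ∨ ¬i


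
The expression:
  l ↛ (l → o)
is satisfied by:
  {l: True, o: False}


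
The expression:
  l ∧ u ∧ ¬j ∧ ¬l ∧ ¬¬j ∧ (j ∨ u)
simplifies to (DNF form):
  False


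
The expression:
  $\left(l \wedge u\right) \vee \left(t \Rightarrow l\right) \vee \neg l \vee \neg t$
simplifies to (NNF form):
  $\text{True}$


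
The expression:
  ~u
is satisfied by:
  {u: False}


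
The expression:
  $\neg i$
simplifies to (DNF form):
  $\neg i$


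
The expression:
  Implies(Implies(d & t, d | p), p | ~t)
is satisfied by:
  {p: True, t: False}
  {t: False, p: False}
  {t: True, p: True}


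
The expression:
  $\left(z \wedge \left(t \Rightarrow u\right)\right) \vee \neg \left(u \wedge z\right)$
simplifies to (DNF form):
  $\text{True}$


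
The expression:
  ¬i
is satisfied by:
  {i: False}


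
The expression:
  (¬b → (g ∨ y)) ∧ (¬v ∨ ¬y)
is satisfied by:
  {b: True, g: True, v: False, y: False}
  {b: True, v: False, g: False, y: False}
  {g: True, b: False, v: False, y: False}
  {b: True, v: True, g: True, y: False}
  {b: True, v: True, g: False, y: False}
  {v: True, g: True, b: False, y: False}
  {y: True, g: True, b: True, v: False}
  {y: True, b: True, v: False, g: False}
  {y: True, g: True, b: False, v: False}
  {y: True, b: False, v: False, g: False}


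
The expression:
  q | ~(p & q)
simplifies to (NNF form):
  True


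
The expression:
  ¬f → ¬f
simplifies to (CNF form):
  True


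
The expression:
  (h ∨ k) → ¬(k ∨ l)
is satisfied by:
  {l: False, k: False, h: False}
  {h: True, l: False, k: False}
  {l: True, h: False, k: False}


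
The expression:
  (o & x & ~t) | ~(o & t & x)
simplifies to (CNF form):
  ~o | ~t | ~x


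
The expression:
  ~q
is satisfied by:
  {q: False}


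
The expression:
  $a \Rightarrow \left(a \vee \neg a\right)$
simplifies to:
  $\text{True}$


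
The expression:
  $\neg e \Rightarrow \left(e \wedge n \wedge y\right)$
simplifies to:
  $e$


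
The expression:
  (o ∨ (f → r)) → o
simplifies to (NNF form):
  o ∨ (f ∧ ¬r)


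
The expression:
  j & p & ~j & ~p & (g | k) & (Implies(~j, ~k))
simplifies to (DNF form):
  False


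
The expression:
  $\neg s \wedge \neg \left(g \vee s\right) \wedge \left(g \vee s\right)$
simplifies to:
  $\text{False}$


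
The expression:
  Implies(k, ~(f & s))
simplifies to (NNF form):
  ~f | ~k | ~s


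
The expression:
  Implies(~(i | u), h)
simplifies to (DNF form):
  h | i | u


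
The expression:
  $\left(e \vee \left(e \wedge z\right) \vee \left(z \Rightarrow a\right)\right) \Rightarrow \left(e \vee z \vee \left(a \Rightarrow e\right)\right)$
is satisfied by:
  {z: True, e: True, a: False}
  {z: True, e: False, a: False}
  {e: True, z: False, a: False}
  {z: False, e: False, a: False}
  {a: True, z: True, e: True}
  {a: True, z: True, e: False}
  {a: True, e: True, z: False}


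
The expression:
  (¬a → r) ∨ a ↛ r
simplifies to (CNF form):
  a ∨ r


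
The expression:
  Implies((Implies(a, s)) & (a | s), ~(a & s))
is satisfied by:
  {s: False, a: False}
  {a: True, s: False}
  {s: True, a: False}


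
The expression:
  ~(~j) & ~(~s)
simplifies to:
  j & s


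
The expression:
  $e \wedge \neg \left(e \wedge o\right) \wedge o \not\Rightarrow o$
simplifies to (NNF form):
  $\text{False}$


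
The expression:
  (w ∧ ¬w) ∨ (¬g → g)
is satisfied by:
  {g: True}


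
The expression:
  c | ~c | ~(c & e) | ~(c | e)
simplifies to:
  True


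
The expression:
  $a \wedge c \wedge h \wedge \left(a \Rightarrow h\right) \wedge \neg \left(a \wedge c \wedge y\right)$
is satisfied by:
  {a: True, c: True, h: True, y: False}


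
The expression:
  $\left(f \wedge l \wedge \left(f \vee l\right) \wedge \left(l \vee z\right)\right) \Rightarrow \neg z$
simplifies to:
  $\neg f \vee \neg l \vee \neg z$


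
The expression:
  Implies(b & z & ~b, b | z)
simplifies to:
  True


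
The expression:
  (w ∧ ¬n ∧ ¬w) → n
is always true.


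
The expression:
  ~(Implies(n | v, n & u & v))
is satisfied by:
  {v: True, u: False, n: False}
  {n: True, v: True, u: False}
  {v: True, u: True, n: False}
  {n: True, u: False, v: False}
  {n: True, u: True, v: False}


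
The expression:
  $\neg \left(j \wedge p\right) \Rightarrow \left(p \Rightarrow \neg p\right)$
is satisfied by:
  {j: True, p: False}
  {p: False, j: False}
  {p: True, j: True}


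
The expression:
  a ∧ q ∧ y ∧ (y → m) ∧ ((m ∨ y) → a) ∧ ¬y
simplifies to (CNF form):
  False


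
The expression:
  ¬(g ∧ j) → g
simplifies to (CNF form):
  g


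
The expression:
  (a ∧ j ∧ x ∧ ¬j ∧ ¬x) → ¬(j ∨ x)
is always true.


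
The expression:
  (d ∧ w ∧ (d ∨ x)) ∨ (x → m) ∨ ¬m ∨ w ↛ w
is always true.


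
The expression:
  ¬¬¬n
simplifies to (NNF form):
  ¬n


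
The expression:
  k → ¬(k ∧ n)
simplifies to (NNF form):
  ¬k ∨ ¬n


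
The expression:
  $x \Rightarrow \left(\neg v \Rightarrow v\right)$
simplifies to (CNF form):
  $v \vee \neg x$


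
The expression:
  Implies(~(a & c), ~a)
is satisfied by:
  {c: True, a: False}
  {a: False, c: False}
  {a: True, c: True}


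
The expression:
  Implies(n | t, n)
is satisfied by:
  {n: True, t: False}
  {t: False, n: False}
  {t: True, n: True}


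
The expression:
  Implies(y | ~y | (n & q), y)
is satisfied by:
  {y: True}


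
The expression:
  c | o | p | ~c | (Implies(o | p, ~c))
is always true.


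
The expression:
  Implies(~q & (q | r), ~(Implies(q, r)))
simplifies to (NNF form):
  q | ~r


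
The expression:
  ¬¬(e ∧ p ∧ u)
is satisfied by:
  {p: True, e: True, u: True}


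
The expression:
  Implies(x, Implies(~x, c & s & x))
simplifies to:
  True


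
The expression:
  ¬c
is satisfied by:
  {c: False}


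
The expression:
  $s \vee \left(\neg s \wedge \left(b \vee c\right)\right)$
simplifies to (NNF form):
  $b \vee c \vee s$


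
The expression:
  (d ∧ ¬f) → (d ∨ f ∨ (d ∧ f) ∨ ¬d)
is always true.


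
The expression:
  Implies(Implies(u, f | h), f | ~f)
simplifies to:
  True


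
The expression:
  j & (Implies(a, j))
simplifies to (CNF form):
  j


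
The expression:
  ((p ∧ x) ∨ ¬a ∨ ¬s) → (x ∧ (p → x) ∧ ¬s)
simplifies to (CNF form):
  (a ∨ ¬s) ∧ (s ∨ x) ∧ (¬p ∨ ¬s ∨ ¬x)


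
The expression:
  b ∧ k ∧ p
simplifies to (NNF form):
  b ∧ k ∧ p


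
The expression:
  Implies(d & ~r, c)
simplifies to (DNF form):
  c | r | ~d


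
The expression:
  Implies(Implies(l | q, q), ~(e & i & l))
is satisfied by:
  {l: False, e: False, q: False, i: False}
  {i: True, l: False, e: False, q: False}
  {q: True, l: False, e: False, i: False}
  {i: True, q: True, l: False, e: False}
  {e: True, i: False, l: False, q: False}
  {i: True, e: True, l: False, q: False}
  {q: True, e: True, i: False, l: False}
  {i: True, q: True, e: True, l: False}
  {l: True, q: False, e: False, i: False}
  {i: True, l: True, q: False, e: False}
  {q: True, l: True, i: False, e: False}
  {i: True, q: True, l: True, e: False}
  {e: True, l: True, q: False, i: False}
  {i: True, e: True, l: True, q: False}
  {q: True, e: True, l: True, i: False}


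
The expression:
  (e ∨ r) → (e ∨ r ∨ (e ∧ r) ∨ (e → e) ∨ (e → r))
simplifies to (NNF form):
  True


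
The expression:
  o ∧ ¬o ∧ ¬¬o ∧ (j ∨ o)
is never true.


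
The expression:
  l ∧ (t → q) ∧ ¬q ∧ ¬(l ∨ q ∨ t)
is never true.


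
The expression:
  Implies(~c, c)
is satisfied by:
  {c: True}


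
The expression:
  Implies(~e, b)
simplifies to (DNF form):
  b | e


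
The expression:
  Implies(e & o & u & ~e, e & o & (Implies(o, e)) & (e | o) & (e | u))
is always true.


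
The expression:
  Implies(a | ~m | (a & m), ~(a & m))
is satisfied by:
  {m: False, a: False}
  {a: True, m: False}
  {m: True, a: False}


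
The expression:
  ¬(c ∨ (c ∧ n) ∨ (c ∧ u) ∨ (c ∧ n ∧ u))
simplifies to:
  ¬c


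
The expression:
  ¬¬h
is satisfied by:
  {h: True}


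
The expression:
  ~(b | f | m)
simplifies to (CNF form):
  ~b & ~f & ~m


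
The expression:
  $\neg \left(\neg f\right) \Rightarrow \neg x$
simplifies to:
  $\neg f \vee \neg x$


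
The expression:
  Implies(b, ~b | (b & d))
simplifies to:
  d | ~b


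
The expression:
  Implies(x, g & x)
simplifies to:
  g | ~x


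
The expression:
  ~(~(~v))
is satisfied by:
  {v: False}


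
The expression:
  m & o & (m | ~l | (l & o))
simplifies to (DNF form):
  m & o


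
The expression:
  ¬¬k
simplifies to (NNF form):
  k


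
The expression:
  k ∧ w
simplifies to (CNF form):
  k ∧ w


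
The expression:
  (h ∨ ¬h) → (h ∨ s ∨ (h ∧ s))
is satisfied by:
  {s: True, h: True}
  {s: True, h: False}
  {h: True, s: False}


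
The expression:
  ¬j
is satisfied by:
  {j: False}


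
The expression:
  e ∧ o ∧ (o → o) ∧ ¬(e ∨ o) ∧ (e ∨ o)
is never true.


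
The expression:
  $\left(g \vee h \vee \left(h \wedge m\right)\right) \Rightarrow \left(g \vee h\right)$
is always true.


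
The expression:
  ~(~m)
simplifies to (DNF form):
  m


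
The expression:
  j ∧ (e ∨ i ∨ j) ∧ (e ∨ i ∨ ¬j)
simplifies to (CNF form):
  j ∧ (e ∨ i)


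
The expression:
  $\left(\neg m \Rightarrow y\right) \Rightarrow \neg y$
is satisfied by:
  {y: False}


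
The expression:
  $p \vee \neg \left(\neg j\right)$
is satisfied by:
  {p: True, j: True}
  {p: True, j: False}
  {j: True, p: False}


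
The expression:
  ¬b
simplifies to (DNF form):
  ¬b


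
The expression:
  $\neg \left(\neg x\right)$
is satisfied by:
  {x: True}


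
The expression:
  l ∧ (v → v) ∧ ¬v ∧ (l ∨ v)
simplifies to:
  l ∧ ¬v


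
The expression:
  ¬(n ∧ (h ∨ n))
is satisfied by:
  {n: False}


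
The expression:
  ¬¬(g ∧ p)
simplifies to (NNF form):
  g ∧ p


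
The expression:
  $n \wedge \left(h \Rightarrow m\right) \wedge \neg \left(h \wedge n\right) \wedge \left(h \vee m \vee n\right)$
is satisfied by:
  {n: True, h: False}


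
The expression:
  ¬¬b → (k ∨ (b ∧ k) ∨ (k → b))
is always true.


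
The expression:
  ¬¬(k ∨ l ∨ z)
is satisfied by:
  {k: True, l: True, z: True}
  {k: True, l: True, z: False}
  {k: True, z: True, l: False}
  {k: True, z: False, l: False}
  {l: True, z: True, k: False}
  {l: True, z: False, k: False}
  {z: True, l: False, k: False}


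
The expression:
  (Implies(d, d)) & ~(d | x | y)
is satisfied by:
  {x: False, y: False, d: False}


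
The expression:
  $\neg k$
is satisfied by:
  {k: False}


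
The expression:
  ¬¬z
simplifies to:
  z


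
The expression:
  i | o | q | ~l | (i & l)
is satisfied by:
  {i: True, o: True, q: True, l: False}
  {i: True, o: True, l: False, q: False}
  {i: True, q: True, l: False, o: False}
  {i: True, l: False, q: False, o: False}
  {o: True, q: True, l: False, i: False}
  {o: True, l: False, q: False, i: False}
  {q: True, o: False, l: False, i: False}
  {o: False, l: False, q: False, i: False}
  {o: True, i: True, l: True, q: True}
  {o: True, i: True, l: True, q: False}
  {i: True, l: True, q: True, o: False}
  {i: True, l: True, o: False, q: False}
  {q: True, l: True, o: True, i: False}
  {l: True, o: True, i: False, q: False}
  {l: True, q: True, i: False, o: False}


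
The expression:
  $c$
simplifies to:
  $c$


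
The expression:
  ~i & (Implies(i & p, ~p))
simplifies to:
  ~i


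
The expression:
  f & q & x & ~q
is never true.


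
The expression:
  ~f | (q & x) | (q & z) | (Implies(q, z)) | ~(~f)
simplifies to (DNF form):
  True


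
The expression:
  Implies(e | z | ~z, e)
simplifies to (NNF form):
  e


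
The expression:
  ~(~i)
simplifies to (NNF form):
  i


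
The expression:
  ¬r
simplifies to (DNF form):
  ¬r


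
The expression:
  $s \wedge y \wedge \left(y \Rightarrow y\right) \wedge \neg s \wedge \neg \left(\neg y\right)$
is never true.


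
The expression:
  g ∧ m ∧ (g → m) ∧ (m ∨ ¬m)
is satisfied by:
  {m: True, g: True}


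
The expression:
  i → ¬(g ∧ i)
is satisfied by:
  {g: False, i: False}
  {i: True, g: False}
  {g: True, i: False}


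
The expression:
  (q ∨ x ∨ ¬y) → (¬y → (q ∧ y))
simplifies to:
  y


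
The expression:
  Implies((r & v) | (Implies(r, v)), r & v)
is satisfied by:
  {r: True}


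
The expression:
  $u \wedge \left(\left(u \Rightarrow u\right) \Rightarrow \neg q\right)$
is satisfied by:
  {u: True, q: False}


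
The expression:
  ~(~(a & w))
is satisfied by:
  {a: True, w: True}


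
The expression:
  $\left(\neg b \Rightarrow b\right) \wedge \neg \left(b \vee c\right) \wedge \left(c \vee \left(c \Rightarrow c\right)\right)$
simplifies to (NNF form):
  $\text{False}$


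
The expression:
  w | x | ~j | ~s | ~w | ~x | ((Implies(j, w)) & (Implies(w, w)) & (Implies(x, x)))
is always true.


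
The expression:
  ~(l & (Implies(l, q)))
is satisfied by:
  {l: False, q: False}
  {q: True, l: False}
  {l: True, q: False}


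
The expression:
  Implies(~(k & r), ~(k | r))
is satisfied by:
  {k: False, r: False}
  {r: True, k: True}


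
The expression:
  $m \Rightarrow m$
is always true.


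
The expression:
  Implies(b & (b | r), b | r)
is always true.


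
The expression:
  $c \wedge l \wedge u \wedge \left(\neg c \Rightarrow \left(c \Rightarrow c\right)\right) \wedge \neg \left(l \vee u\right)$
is never true.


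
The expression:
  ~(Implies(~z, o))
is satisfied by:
  {o: False, z: False}


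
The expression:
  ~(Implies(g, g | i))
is never true.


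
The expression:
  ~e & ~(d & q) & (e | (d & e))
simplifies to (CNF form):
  False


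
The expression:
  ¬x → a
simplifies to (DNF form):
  a ∨ x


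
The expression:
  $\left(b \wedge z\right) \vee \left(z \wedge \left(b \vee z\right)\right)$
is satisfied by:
  {z: True}


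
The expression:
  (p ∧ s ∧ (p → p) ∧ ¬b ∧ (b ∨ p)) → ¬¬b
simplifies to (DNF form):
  b ∨ ¬p ∨ ¬s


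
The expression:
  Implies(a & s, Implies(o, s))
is always true.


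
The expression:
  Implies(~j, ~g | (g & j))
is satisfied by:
  {j: True, g: False}
  {g: False, j: False}
  {g: True, j: True}


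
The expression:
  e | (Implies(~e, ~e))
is always true.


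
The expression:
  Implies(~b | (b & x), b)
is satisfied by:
  {b: True}


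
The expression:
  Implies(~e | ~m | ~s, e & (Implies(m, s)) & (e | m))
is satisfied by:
  {s: True, e: True, m: False}
  {e: True, m: False, s: False}
  {s: True, m: True, e: True}


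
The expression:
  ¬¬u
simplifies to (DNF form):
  u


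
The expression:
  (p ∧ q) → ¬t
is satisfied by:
  {p: False, t: False, q: False}
  {q: True, p: False, t: False}
  {t: True, p: False, q: False}
  {q: True, t: True, p: False}
  {p: True, q: False, t: False}
  {q: True, p: True, t: False}
  {t: True, p: True, q: False}


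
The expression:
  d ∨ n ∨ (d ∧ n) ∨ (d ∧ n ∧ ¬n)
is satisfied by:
  {n: True, d: True}
  {n: True, d: False}
  {d: True, n: False}


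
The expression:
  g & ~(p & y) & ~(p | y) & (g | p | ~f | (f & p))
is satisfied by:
  {g: True, y: False, p: False}


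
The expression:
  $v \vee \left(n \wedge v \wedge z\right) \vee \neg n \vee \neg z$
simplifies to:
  $v \vee \neg n \vee \neg z$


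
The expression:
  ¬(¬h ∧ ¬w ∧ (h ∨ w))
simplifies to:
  True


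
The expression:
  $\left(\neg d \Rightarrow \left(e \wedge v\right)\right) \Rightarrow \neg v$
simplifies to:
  $\left(\neg d \wedge \neg e\right) \vee \neg v$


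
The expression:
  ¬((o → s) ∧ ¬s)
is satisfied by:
  {o: True, s: True}
  {o: True, s: False}
  {s: True, o: False}


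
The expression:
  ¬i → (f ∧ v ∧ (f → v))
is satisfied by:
  {i: True, f: True, v: True}
  {i: True, f: True, v: False}
  {i: True, v: True, f: False}
  {i: True, v: False, f: False}
  {f: True, v: True, i: False}


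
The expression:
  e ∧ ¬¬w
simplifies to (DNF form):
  e ∧ w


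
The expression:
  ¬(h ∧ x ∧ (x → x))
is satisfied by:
  {h: False, x: False}
  {x: True, h: False}
  {h: True, x: False}


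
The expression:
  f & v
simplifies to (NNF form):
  f & v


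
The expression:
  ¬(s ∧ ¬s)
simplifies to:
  True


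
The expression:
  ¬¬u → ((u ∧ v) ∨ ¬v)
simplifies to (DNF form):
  True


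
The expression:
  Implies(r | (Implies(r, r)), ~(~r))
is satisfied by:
  {r: True}


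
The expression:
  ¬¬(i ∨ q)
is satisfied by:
  {i: True, q: True}
  {i: True, q: False}
  {q: True, i: False}


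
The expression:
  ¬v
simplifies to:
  ¬v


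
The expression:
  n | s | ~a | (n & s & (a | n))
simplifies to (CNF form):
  n | s | ~a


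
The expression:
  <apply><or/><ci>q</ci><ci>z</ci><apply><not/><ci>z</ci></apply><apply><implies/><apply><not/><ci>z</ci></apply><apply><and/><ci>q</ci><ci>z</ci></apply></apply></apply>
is always true.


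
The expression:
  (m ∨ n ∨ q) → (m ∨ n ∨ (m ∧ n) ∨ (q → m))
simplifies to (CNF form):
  m ∨ n ∨ ¬q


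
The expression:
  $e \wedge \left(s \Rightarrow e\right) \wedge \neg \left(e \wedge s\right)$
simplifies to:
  $e \wedge \neg s$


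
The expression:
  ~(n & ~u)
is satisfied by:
  {u: True, n: False}
  {n: False, u: False}
  {n: True, u: True}


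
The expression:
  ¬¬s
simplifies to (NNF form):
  s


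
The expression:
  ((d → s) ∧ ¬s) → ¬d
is always true.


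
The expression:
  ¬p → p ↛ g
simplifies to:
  p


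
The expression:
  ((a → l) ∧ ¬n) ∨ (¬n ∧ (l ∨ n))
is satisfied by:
  {l: True, n: False, a: False}
  {n: False, a: False, l: False}
  {a: True, l: True, n: False}


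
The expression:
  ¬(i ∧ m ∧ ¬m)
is always true.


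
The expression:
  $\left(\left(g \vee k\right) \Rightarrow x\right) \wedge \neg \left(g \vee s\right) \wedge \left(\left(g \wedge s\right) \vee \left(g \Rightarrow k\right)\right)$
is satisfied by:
  {x: True, g: False, k: False, s: False}
  {x: False, g: False, k: False, s: False}
  {x: True, k: True, g: False, s: False}


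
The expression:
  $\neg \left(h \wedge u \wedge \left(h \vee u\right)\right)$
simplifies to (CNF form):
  $\neg h \vee \neg u$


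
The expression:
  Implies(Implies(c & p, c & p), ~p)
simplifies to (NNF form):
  ~p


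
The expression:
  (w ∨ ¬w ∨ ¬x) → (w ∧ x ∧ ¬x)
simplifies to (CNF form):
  False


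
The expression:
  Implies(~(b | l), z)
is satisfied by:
  {b: True, z: True, l: True}
  {b: True, z: True, l: False}
  {b: True, l: True, z: False}
  {b: True, l: False, z: False}
  {z: True, l: True, b: False}
  {z: True, l: False, b: False}
  {l: True, z: False, b: False}


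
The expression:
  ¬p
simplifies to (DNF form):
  ¬p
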